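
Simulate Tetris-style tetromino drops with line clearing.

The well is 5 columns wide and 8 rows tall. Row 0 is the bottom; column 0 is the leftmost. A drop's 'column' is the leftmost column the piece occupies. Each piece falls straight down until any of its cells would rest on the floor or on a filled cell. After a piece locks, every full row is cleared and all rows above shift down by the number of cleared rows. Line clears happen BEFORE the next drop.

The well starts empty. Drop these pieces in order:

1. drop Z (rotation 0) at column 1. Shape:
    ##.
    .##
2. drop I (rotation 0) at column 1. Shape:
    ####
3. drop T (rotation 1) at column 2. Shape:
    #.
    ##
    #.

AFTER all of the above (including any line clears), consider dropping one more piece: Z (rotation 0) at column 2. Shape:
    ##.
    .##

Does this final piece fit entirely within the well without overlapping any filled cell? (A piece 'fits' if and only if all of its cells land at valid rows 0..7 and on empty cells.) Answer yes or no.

Answer: yes

Derivation:
Drop 1: Z rot0 at col 1 lands with bottom-row=0; cleared 0 line(s) (total 0); column heights now [0 2 2 1 0], max=2
Drop 2: I rot0 at col 1 lands with bottom-row=2; cleared 0 line(s) (total 0); column heights now [0 3 3 3 3], max=3
Drop 3: T rot1 at col 2 lands with bottom-row=3; cleared 0 line(s) (total 0); column heights now [0 3 6 5 3], max=6
Test piece Z rot0 at col 2 (width 3): heights before test = [0 3 6 5 3]; fits = True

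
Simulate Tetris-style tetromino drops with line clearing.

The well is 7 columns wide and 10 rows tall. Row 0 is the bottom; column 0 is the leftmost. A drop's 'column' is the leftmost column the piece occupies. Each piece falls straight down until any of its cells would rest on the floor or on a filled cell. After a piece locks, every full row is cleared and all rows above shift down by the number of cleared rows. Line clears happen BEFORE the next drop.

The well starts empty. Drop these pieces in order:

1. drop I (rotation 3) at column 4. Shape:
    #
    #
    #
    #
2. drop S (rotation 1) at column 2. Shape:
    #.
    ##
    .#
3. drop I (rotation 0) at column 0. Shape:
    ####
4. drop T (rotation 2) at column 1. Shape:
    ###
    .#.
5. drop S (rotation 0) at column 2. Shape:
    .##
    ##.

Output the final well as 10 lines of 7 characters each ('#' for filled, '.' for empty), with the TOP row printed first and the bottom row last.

Answer: .......
.......
...##..
..##...
.###...
..#....
#####..
..#.#..
..###..
...##..

Derivation:
Drop 1: I rot3 at col 4 lands with bottom-row=0; cleared 0 line(s) (total 0); column heights now [0 0 0 0 4 0 0], max=4
Drop 2: S rot1 at col 2 lands with bottom-row=0; cleared 0 line(s) (total 0); column heights now [0 0 3 2 4 0 0], max=4
Drop 3: I rot0 at col 0 lands with bottom-row=3; cleared 0 line(s) (total 0); column heights now [4 4 4 4 4 0 0], max=4
Drop 4: T rot2 at col 1 lands with bottom-row=4; cleared 0 line(s) (total 0); column heights now [4 6 6 6 4 0 0], max=6
Drop 5: S rot0 at col 2 lands with bottom-row=6; cleared 0 line(s) (total 0); column heights now [4 6 7 8 8 0 0], max=8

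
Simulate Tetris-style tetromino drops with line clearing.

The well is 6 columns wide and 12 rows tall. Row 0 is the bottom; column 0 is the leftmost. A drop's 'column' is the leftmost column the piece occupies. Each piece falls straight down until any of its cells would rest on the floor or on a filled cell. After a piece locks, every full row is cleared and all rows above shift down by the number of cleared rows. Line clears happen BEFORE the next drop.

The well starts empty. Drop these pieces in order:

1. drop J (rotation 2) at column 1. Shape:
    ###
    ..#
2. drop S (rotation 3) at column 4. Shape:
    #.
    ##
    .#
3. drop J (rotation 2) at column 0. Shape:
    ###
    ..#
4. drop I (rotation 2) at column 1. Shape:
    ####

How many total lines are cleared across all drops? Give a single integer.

Drop 1: J rot2 at col 1 lands with bottom-row=0; cleared 0 line(s) (total 0); column heights now [0 2 2 2 0 0], max=2
Drop 2: S rot3 at col 4 lands with bottom-row=0; cleared 0 line(s) (total 0); column heights now [0 2 2 2 3 2], max=3
Drop 3: J rot2 at col 0 lands with bottom-row=2; cleared 0 line(s) (total 0); column heights now [4 4 4 2 3 2], max=4
Drop 4: I rot2 at col 1 lands with bottom-row=4; cleared 0 line(s) (total 0); column heights now [4 5 5 5 5 2], max=5

Answer: 0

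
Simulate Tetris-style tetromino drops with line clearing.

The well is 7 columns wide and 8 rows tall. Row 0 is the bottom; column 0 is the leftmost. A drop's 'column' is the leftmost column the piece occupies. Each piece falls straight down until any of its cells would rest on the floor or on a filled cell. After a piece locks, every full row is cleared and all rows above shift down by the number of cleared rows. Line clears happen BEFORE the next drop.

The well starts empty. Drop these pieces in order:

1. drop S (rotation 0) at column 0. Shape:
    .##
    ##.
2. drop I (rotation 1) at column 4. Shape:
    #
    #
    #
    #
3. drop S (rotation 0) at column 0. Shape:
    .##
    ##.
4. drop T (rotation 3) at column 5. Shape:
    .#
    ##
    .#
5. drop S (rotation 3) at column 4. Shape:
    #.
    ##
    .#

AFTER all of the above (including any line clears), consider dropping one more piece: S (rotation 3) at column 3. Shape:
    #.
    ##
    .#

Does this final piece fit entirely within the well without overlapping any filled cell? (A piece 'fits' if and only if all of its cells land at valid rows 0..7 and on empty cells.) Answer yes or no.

Answer: no

Derivation:
Drop 1: S rot0 at col 0 lands with bottom-row=0; cleared 0 line(s) (total 0); column heights now [1 2 2 0 0 0 0], max=2
Drop 2: I rot1 at col 4 lands with bottom-row=0; cleared 0 line(s) (total 0); column heights now [1 2 2 0 4 0 0], max=4
Drop 3: S rot0 at col 0 lands with bottom-row=2; cleared 0 line(s) (total 0); column heights now [3 4 4 0 4 0 0], max=4
Drop 4: T rot3 at col 5 lands with bottom-row=0; cleared 0 line(s) (total 0); column heights now [3 4 4 0 4 2 3], max=4
Drop 5: S rot3 at col 4 lands with bottom-row=3; cleared 0 line(s) (total 0); column heights now [3 4 4 0 6 5 3], max=6
Test piece S rot3 at col 3 (width 2): heights before test = [3 4 4 0 6 5 3]; fits = False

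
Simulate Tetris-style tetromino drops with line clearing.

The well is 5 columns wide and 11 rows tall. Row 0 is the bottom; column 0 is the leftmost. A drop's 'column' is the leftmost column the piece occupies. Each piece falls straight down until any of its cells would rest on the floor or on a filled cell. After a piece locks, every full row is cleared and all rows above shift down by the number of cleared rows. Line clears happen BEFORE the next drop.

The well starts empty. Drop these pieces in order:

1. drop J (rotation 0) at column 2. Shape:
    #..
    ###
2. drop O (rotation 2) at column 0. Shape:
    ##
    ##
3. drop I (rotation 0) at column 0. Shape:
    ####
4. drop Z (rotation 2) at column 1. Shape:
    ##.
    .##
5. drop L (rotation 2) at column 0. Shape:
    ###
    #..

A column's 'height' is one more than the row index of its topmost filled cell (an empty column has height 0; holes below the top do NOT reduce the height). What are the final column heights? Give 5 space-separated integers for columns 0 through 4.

Answer: 5 5 5 3 0

Derivation:
Drop 1: J rot0 at col 2 lands with bottom-row=0; cleared 0 line(s) (total 0); column heights now [0 0 2 1 1], max=2
Drop 2: O rot2 at col 0 lands with bottom-row=0; cleared 1 line(s) (total 1); column heights now [1 1 1 0 0], max=1
Drop 3: I rot0 at col 0 lands with bottom-row=1; cleared 0 line(s) (total 1); column heights now [2 2 2 2 0], max=2
Drop 4: Z rot2 at col 1 lands with bottom-row=2; cleared 0 line(s) (total 1); column heights now [2 4 4 3 0], max=4
Drop 5: L rot2 at col 0 lands with bottom-row=3; cleared 0 line(s) (total 1); column heights now [5 5 5 3 0], max=5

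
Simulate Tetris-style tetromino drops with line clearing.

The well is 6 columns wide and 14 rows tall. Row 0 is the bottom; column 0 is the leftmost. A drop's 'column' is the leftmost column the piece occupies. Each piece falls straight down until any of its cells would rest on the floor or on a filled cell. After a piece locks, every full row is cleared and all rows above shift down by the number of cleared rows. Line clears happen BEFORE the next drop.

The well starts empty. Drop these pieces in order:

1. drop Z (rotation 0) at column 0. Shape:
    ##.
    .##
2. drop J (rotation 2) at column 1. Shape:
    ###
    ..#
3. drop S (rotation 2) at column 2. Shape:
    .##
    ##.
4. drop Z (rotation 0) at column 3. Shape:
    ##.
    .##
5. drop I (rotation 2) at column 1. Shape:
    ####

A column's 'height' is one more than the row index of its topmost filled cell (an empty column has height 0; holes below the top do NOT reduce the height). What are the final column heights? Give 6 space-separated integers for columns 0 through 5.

Answer: 2 8 8 8 8 6

Derivation:
Drop 1: Z rot0 at col 0 lands with bottom-row=0; cleared 0 line(s) (total 0); column heights now [2 2 1 0 0 0], max=2
Drop 2: J rot2 at col 1 lands with bottom-row=1; cleared 0 line(s) (total 0); column heights now [2 3 3 3 0 0], max=3
Drop 3: S rot2 at col 2 lands with bottom-row=3; cleared 0 line(s) (total 0); column heights now [2 3 4 5 5 0], max=5
Drop 4: Z rot0 at col 3 lands with bottom-row=5; cleared 0 line(s) (total 0); column heights now [2 3 4 7 7 6], max=7
Drop 5: I rot2 at col 1 lands with bottom-row=7; cleared 0 line(s) (total 0); column heights now [2 8 8 8 8 6], max=8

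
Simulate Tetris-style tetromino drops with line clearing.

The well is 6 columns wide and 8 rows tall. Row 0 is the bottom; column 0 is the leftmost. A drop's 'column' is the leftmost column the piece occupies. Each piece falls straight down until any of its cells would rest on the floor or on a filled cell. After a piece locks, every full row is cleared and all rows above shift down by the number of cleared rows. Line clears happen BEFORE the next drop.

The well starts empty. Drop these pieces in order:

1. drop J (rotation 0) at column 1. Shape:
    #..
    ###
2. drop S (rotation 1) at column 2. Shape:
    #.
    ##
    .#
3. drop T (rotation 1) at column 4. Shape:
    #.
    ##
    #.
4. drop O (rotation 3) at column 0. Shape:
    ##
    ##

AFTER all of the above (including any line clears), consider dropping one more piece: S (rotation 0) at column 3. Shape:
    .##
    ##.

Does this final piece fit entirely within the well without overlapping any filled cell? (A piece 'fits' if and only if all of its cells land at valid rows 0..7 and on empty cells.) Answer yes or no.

Answer: yes

Derivation:
Drop 1: J rot0 at col 1 lands with bottom-row=0; cleared 0 line(s) (total 0); column heights now [0 2 1 1 0 0], max=2
Drop 2: S rot1 at col 2 lands with bottom-row=1; cleared 0 line(s) (total 0); column heights now [0 2 4 3 0 0], max=4
Drop 3: T rot1 at col 4 lands with bottom-row=0; cleared 0 line(s) (total 0); column heights now [0 2 4 3 3 2], max=4
Drop 4: O rot3 at col 0 lands with bottom-row=2; cleared 0 line(s) (total 0); column heights now [4 4 4 3 3 2], max=4
Test piece S rot0 at col 3 (width 3): heights before test = [4 4 4 3 3 2]; fits = True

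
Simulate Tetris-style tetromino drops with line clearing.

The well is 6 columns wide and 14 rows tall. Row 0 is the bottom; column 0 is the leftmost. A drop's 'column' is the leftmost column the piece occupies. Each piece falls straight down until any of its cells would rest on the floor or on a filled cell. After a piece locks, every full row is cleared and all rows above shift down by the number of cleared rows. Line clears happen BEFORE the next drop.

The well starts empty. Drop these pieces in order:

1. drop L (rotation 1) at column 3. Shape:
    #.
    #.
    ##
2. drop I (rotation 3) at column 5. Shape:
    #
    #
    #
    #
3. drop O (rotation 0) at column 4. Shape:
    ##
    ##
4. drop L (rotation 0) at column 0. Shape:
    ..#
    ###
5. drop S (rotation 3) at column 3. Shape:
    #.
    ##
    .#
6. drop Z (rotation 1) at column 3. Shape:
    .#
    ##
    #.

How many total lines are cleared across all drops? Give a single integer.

Drop 1: L rot1 at col 3 lands with bottom-row=0; cleared 0 line(s) (total 0); column heights now [0 0 0 3 1 0], max=3
Drop 2: I rot3 at col 5 lands with bottom-row=0; cleared 0 line(s) (total 0); column heights now [0 0 0 3 1 4], max=4
Drop 3: O rot0 at col 4 lands with bottom-row=4; cleared 0 line(s) (total 0); column heights now [0 0 0 3 6 6], max=6
Drop 4: L rot0 at col 0 lands with bottom-row=0; cleared 1 line(s) (total 1); column heights now [0 0 1 2 5 5], max=5
Drop 5: S rot3 at col 3 lands with bottom-row=5; cleared 0 line(s) (total 1); column heights now [0 0 1 8 7 5], max=8
Drop 6: Z rot1 at col 3 lands with bottom-row=8; cleared 0 line(s) (total 1); column heights now [0 0 1 10 11 5], max=11

Answer: 1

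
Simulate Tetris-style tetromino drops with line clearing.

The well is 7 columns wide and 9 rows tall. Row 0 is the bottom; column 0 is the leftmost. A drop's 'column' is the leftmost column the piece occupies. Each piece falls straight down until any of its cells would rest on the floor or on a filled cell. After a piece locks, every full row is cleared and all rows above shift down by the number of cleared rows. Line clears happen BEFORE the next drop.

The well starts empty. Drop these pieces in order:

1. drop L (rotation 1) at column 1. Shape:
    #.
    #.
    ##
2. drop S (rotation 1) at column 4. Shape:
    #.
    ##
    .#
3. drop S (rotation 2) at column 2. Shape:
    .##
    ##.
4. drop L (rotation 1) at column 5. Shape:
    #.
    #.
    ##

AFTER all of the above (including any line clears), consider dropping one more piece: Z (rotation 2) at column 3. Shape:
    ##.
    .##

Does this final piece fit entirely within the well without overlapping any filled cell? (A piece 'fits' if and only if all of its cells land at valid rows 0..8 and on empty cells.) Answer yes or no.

Answer: yes

Derivation:
Drop 1: L rot1 at col 1 lands with bottom-row=0; cleared 0 line(s) (total 0); column heights now [0 3 1 0 0 0 0], max=3
Drop 2: S rot1 at col 4 lands with bottom-row=0; cleared 0 line(s) (total 0); column heights now [0 3 1 0 3 2 0], max=3
Drop 3: S rot2 at col 2 lands with bottom-row=2; cleared 0 line(s) (total 0); column heights now [0 3 3 4 4 2 0], max=4
Drop 4: L rot1 at col 5 lands with bottom-row=2; cleared 0 line(s) (total 0); column heights now [0 3 3 4 4 5 3], max=5
Test piece Z rot2 at col 3 (width 3): heights before test = [0 3 3 4 4 5 3]; fits = True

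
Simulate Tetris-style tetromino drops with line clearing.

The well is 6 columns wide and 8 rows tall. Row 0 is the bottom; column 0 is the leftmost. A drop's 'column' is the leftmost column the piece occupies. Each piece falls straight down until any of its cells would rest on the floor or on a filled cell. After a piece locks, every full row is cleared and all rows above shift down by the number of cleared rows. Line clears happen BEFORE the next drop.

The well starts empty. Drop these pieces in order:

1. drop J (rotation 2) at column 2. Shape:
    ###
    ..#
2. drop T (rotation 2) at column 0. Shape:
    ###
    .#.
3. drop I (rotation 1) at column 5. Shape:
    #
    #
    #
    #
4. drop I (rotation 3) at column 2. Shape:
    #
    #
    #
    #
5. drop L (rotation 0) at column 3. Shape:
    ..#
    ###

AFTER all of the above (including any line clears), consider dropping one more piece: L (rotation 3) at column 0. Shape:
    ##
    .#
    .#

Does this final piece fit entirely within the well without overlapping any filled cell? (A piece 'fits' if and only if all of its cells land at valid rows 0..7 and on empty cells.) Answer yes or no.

Drop 1: J rot2 at col 2 lands with bottom-row=0; cleared 0 line(s) (total 0); column heights now [0 0 2 2 2 0], max=2
Drop 2: T rot2 at col 0 lands with bottom-row=1; cleared 0 line(s) (total 0); column heights now [3 3 3 2 2 0], max=3
Drop 3: I rot1 at col 5 lands with bottom-row=0; cleared 0 line(s) (total 0); column heights now [3 3 3 2 2 4], max=4
Drop 4: I rot3 at col 2 lands with bottom-row=3; cleared 0 line(s) (total 0); column heights now [3 3 7 2 2 4], max=7
Drop 5: L rot0 at col 3 lands with bottom-row=4; cleared 0 line(s) (total 0); column heights now [3 3 7 5 5 6], max=7
Test piece L rot3 at col 0 (width 2): heights before test = [3 3 7 5 5 6]; fits = True

Answer: yes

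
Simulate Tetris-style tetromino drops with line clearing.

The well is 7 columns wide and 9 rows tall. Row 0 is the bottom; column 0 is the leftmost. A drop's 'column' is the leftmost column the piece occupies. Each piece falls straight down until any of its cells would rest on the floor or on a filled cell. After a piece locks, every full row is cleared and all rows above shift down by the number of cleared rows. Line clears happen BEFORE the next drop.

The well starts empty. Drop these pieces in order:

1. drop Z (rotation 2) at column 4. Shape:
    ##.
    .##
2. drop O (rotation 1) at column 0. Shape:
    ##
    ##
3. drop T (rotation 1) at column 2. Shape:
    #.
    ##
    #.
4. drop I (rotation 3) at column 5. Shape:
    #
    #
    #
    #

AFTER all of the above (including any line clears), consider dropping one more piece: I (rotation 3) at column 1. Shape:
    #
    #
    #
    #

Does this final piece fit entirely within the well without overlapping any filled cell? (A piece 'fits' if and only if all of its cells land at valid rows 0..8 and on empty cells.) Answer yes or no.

Answer: yes

Derivation:
Drop 1: Z rot2 at col 4 lands with bottom-row=0; cleared 0 line(s) (total 0); column heights now [0 0 0 0 2 2 1], max=2
Drop 2: O rot1 at col 0 lands with bottom-row=0; cleared 0 line(s) (total 0); column heights now [2 2 0 0 2 2 1], max=2
Drop 3: T rot1 at col 2 lands with bottom-row=0; cleared 0 line(s) (total 0); column heights now [2 2 3 2 2 2 1], max=3
Drop 4: I rot3 at col 5 lands with bottom-row=2; cleared 0 line(s) (total 0); column heights now [2 2 3 2 2 6 1], max=6
Test piece I rot3 at col 1 (width 1): heights before test = [2 2 3 2 2 6 1]; fits = True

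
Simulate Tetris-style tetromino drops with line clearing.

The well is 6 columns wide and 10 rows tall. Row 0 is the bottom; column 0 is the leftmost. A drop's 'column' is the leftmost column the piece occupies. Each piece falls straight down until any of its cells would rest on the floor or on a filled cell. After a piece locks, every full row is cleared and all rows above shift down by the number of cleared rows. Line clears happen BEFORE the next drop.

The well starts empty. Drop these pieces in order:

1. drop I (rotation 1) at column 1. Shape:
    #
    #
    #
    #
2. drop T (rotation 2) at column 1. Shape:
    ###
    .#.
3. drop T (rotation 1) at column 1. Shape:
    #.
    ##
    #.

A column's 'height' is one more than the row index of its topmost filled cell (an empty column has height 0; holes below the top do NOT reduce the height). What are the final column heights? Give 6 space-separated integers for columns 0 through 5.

Drop 1: I rot1 at col 1 lands with bottom-row=0; cleared 0 line(s) (total 0); column heights now [0 4 0 0 0 0], max=4
Drop 2: T rot2 at col 1 lands with bottom-row=3; cleared 0 line(s) (total 0); column heights now [0 5 5 5 0 0], max=5
Drop 3: T rot1 at col 1 lands with bottom-row=5; cleared 0 line(s) (total 0); column heights now [0 8 7 5 0 0], max=8

Answer: 0 8 7 5 0 0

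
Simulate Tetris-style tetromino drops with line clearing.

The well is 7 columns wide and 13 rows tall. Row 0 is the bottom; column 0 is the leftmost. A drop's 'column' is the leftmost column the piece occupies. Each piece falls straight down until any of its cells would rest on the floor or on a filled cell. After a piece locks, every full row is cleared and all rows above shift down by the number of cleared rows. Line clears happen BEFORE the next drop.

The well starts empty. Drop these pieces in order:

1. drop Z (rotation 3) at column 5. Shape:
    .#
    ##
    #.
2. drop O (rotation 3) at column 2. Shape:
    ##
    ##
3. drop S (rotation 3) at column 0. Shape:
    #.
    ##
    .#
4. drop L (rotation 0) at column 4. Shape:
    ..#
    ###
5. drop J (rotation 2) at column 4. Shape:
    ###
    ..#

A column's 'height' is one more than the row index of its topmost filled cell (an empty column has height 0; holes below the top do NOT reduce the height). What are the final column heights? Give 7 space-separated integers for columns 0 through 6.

Answer: 3 2 2 2 7 7 7

Derivation:
Drop 1: Z rot3 at col 5 lands with bottom-row=0; cleared 0 line(s) (total 0); column heights now [0 0 0 0 0 2 3], max=3
Drop 2: O rot3 at col 2 lands with bottom-row=0; cleared 0 line(s) (total 0); column heights now [0 0 2 2 0 2 3], max=3
Drop 3: S rot3 at col 0 lands with bottom-row=0; cleared 0 line(s) (total 0); column heights now [3 2 2 2 0 2 3], max=3
Drop 4: L rot0 at col 4 lands with bottom-row=3; cleared 0 line(s) (total 0); column heights now [3 2 2 2 4 4 5], max=5
Drop 5: J rot2 at col 4 lands with bottom-row=5; cleared 0 line(s) (total 0); column heights now [3 2 2 2 7 7 7], max=7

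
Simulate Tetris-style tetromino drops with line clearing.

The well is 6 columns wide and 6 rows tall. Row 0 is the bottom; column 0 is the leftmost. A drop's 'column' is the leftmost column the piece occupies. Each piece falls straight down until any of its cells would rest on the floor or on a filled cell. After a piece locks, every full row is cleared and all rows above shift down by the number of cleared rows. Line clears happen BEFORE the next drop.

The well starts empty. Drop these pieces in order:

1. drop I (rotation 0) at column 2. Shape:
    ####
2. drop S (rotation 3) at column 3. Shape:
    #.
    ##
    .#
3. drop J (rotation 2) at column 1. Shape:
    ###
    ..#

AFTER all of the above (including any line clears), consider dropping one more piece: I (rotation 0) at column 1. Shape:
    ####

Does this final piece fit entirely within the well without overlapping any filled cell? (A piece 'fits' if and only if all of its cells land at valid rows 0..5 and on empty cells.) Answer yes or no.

Answer: no

Derivation:
Drop 1: I rot0 at col 2 lands with bottom-row=0; cleared 0 line(s) (total 0); column heights now [0 0 1 1 1 1], max=1
Drop 2: S rot3 at col 3 lands with bottom-row=1; cleared 0 line(s) (total 0); column heights now [0 0 1 4 3 1], max=4
Drop 3: J rot2 at col 1 lands with bottom-row=4; cleared 0 line(s) (total 0); column heights now [0 6 6 6 3 1], max=6
Test piece I rot0 at col 1 (width 4): heights before test = [0 6 6 6 3 1]; fits = False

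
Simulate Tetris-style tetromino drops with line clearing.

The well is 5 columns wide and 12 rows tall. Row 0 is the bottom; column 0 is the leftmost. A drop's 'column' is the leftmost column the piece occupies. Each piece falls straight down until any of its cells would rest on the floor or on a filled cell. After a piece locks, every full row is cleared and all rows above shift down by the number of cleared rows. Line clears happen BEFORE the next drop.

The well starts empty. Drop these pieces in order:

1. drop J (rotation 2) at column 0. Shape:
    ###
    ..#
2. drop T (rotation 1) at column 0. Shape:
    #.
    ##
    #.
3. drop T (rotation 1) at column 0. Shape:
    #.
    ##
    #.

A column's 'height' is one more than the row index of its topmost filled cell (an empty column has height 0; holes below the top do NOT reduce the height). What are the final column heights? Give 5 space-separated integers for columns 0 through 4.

Drop 1: J rot2 at col 0 lands with bottom-row=0; cleared 0 line(s) (total 0); column heights now [2 2 2 0 0], max=2
Drop 2: T rot1 at col 0 lands with bottom-row=2; cleared 0 line(s) (total 0); column heights now [5 4 2 0 0], max=5
Drop 3: T rot1 at col 0 lands with bottom-row=5; cleared 0 line(s) (total 0); column heights now [8 7 2 0 0], max=8

Answer: 8 7 2 0 0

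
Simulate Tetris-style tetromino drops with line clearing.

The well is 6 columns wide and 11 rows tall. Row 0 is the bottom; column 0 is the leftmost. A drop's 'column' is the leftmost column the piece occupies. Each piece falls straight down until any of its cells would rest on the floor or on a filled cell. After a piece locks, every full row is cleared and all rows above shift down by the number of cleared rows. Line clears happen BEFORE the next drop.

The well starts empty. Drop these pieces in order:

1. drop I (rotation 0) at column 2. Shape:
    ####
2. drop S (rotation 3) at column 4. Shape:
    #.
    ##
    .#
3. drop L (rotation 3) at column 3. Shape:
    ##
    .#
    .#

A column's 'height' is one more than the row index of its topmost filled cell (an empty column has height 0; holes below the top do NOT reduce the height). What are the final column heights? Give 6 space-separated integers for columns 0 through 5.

Answer: 0 0 1 7 7 3

Derivation:
Drop 1: I rot0 at col 2 lands with bottom-row=0; cleared 0 line(s) (total 0); column heights now [0 0 1 1 1 1], max=1
Drop 2: S rot3 at col 4 lands with bottom-row=1; cleared 0 line(s) (total 0); column heights now [0 0 1 1 4 3], max=4
Drop 3: L rot3 at col 3 lands with bottom-row=4; cleared 0 line(s) (total 0); column heights now [0 0 1 7 7 3], max=7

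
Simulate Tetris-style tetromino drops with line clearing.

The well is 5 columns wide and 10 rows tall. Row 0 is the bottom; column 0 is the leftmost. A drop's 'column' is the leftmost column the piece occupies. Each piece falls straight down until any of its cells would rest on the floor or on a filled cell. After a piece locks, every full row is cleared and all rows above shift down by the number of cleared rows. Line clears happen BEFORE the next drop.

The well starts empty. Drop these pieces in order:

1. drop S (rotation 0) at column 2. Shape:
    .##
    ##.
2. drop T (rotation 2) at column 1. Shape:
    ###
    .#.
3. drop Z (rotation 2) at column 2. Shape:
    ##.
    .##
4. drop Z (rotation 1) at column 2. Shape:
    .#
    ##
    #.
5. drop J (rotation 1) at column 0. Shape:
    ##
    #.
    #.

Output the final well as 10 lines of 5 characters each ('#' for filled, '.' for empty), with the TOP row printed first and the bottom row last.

Answer: .....
.....
...#.
..##.
..#..
..##.
##.##
####.
#.###
..##.

Derivation:
Drop 1: S rot0 at col 2 lands with bottom-row=0; cleared 0 line(s) (total 0); column heights now [0 0 1 2 2], max=2
Drop 2: T rot2 at col 1 lands with bottom-row=1; cleared 0 line(s) (total 0); column heights now [0 3 3 3 2], max=3
Drop 3: Z rot2 at col 2 lands with bottom-row=3; cleared 0 line(s) (total 0); column heights now [0 3 5 5 4], max=5
Drop 4: Z rot1 at col 2 lands with bottom-row=5; cleared 0 line(s) (total 0); column heights now [0 3 7 8 4], max=8
Drop 5: J rot1 at col 0 lands with bottom-row=1; cleared 0 line(s) (total 0); column heights now [4 4 7 8 4], max=8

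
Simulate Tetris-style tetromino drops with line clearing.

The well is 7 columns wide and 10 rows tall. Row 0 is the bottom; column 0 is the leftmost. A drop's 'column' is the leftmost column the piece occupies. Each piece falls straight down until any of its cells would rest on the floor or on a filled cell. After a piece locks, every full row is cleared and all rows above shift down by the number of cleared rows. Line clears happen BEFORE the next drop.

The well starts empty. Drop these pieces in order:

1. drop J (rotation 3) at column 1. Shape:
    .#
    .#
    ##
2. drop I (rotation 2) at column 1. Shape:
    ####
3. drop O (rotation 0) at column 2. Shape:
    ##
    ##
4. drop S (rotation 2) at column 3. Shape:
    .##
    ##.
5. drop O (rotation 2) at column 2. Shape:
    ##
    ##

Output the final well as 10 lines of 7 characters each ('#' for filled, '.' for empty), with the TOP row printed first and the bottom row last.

Drop 1: J rot3 at col 1 lands with bottom-row=0; cleared 0 line(s) (total 0); column heights now [0 1 3 0 0 0 0], max=3
Drop 2: I rot2 at col 1 lands with bottom-row=3; cleared 0 line(s) (total 0); column heights now [0 4 4 4 4 0 0], max=4
Drop 3: O rot0 at col 2 lands with bottom-row=4; cleared 0 line(s) (total 0); column heights now [0 4 6 6 4 0 0], max=6
Drop 4: S rot2 at col 3 lands with bottom-row=6; cleared 0 line(s) (total 0); column heights now [0 4 6 7 8 8 0], max=8
Drop 5: O rot2 at col 2 lands with bottom-row=7; cleared 0 line(s) (total 0); column heights now [0 4 9 9 8 8 0], max=9

Answer: .......
..##...
..####.
...##..
..##...
..##...
.####..
..#....
..#....
.##....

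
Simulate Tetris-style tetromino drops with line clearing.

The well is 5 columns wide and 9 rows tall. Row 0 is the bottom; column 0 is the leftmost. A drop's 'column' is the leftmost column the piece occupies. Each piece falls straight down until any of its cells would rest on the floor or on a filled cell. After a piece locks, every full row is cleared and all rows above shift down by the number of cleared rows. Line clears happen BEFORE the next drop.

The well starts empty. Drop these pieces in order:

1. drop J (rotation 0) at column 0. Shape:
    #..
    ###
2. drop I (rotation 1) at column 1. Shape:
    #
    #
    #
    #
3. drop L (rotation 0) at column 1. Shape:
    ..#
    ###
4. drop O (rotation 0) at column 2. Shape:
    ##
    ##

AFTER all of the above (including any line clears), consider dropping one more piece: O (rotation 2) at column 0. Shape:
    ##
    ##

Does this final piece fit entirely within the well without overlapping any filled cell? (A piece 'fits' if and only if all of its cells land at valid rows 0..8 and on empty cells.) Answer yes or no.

Answer: yes

Derivation:
Drop 1: J rot0 at col 0 lands with bottom-row=0; cleared 0 line(s) (total 0); column heights now [2 1 1 0 0], max=2
Drop 2: I rot1 at col 1 lands with bottom-row=1; cleared 0 line(s) (total 0); column heights now [2 5 1 0 0], max=5
Drop 3: L rot0 at col 1 lands with bottom-row=5; cleared 0 line(s) (total 0); column heights now [2 6 6 7 0], max=7
Drop 4: O rot0 at col 2 lands with bottom-row=7; cleared 0 line(s) (total 0); column heights now [2 6 9 9 0], max=9
Test piece O rot2 at col 0 (width 2): heights before test = [2 6 9 9 0]; fits = True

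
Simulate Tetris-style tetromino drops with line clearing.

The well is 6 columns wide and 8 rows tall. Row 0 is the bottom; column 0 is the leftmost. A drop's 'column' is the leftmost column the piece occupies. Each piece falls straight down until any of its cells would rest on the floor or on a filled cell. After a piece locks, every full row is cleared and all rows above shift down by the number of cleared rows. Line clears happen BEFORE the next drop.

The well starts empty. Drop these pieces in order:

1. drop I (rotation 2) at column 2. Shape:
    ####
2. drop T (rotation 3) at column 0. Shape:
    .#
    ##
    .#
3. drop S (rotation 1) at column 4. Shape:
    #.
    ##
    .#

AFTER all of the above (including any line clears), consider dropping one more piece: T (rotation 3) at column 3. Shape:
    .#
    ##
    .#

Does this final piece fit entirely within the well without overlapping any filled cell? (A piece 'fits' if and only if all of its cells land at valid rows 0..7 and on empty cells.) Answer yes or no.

Drop 1: I rot2 at col 2 lands with bottom-row=0; cleared 0 line(s) (total 0); column heights now [0 0 1 1 1 1], max=1
Drop 2: T rot3 at col 0 lands with bottom-row=0; cleared 0 line(s) (total 0); column heights now [2 3 1 1 1 1], max=3
Drop 3: S rot1 at col 4 lands with bottom-row=1; cleared 0 line(s) (total 0); column heights now [2 3 1 1 4 3], max=4
Test piece T rot3 at col 3 (width 2): heights before test = [2 3 1 1 4 3]; fits = True

Answer: yes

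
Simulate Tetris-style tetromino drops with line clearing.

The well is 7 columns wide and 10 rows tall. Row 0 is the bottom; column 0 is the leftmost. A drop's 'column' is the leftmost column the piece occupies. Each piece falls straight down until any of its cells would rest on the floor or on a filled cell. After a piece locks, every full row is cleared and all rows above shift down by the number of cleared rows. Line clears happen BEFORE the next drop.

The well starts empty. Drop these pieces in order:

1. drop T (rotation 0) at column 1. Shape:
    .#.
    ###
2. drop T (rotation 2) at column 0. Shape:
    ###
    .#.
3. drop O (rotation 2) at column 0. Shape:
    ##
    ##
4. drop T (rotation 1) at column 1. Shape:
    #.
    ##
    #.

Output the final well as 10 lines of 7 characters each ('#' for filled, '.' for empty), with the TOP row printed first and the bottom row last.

Answer: .......
.......
.#.....
.##....
.#.....
##.....
##.....
###....
.##....
.###...

Derivation:
Drop 1: T rot0 at col 1 lands with bottom-row=0; cleared 0 line(s) (total 0); column heights now [0 1 2 1 0 0 0], max=2
Drop 2: T rot2 at col 0 lands with bottom-row=1; cleared 0 line(s) (total 0); column heights now [3 3 3 1 0 0 0], max=3
Drop 3: O rot2 at col 0 lands with bottom-row=3; cleared 0 line(s) (total 0); column heights now [5 5 3 1 0 0 0], max=5
Drop 4: T rot1 at col 1 lands with bottom-row=5; cleared 0 line(s) (total 0); column heights now [5 8 7 1 0 0 0], max=8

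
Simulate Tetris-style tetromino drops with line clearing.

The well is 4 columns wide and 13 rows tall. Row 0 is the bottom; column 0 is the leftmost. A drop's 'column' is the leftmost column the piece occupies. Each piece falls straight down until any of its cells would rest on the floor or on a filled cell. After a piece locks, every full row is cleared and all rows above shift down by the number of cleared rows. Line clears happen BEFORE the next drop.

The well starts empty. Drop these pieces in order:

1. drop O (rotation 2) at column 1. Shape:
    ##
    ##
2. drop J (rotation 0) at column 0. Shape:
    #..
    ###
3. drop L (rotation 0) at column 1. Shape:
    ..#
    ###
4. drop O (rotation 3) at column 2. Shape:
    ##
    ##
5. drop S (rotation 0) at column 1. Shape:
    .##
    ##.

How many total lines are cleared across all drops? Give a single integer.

Answer: 1

Derivation:
Drop 1: O rot2 at col 1 lands with bottom-row=0; cleared 0 line(s) (total 0); column heights now [0 2 2 0], max=2
Drop 2: J rot0 at col 0 lands with bottom-row=2; cleared 0 line(s) (total 0); column heights now [4 3 3 0], max=4
Drop 3: L rot0 at col 1 lands with bottom-row=3; cleared 1 line(s) (total 1); column heights now [3 3 3 4], max=4
Drop 4: O rot3 at col 2 lands with bottom-row=4; cleared 0 line(s) (total 1); column heights now [3 3 6 6], max=6
Drop 5: S rot0 at col 1 lands with bottom-row=6; cleared 0 line(s) (total 1); column heights now [3 7 8 8], max=8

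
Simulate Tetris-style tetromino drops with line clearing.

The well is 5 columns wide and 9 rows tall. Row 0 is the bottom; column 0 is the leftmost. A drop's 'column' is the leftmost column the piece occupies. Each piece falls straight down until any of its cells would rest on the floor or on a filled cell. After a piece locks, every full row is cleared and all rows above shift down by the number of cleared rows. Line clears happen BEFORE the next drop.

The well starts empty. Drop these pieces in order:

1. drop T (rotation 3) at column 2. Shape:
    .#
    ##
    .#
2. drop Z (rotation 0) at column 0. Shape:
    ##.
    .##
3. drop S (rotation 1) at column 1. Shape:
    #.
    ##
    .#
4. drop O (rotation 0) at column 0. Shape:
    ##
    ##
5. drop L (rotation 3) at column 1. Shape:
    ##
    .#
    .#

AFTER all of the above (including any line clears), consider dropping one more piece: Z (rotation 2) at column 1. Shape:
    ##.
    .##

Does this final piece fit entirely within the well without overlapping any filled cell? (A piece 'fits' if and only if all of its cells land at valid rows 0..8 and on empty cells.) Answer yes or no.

Answer: no

Derivation:
Drop 1: T rot3 at col 2 lands with bottom-row=0; cleared 0 line(s) (total 0); column heights now [0 0 2 3 0], max=3
Drop 2: Z rot0 at col 0 lands with bottom-row=2; cleared 0 line(s) (total 0); column heights now [4 4 3 3 0], max=4
Drop 3: S rot1 at col 1 lands with bottom-row=3; cleared 0 line(s) (total 0); column heights now [4 6 5 3 0], max=6
Drop 4: O rot0 at col 0 lands with bottom-row=6; cleared 0 line(s) (total 0); column heights now [8 8 5 3 0], max=8
Drop 5: L rot3 at col 1 lands with bottom-row=6; cleared 0 line(s) (total 0); column heights now [8 9 9 3 0], max=9
Test piece Z rot2 at col 1 (width 3): heights before test = [8 9 9 3 0]; fits = False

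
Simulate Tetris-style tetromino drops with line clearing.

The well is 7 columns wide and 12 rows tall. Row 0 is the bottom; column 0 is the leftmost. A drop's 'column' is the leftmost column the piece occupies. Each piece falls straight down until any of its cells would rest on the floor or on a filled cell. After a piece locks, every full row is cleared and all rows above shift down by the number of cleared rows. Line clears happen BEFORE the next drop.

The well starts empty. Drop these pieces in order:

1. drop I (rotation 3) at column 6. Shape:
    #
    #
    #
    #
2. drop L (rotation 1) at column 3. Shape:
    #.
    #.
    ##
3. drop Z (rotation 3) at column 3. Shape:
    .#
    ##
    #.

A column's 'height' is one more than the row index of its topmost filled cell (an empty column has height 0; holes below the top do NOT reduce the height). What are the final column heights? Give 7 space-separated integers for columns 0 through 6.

Drop 1: I rot3 at col 6 lands with bottom-row=0; cleared 0 line(s) (total 0); column heights now [0 0 0 0 0 0 4], max=4
Drop 2: L rot1 at col 3 lands with bottom-row=0; cleared 0 line(s) (total 0); column heights now [0 0 0 3 1 0 4], max=4
Drop 3: Z rot3 at col 3 lands with bottom-row=3; cleared 0 line(s) (total 0); column heights now [0 0 0 5 6 0 4], max=6

Answer: 0 0 0 5 6 0 4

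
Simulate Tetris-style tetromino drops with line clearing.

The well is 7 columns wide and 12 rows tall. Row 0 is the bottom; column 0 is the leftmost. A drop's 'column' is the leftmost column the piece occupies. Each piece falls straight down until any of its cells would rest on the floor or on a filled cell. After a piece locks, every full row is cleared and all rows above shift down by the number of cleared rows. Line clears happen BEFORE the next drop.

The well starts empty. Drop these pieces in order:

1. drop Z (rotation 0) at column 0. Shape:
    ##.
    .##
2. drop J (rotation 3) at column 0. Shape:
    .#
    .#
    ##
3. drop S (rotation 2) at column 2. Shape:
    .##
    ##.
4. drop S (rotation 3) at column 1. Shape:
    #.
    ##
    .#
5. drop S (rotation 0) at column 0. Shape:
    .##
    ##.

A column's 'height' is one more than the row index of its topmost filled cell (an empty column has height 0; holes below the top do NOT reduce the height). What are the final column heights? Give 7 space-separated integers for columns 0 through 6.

Drop 1: Z rot0 at col 0 lands with bottom-row=0; cleared 0 line(s) (total 0); column heights now [2 2 1 0 0 0 0], max=2
Drop 2: J rot3 at col 0 lands with bottom-row=2; cleared 0 line(s) (total 0); column heights now [3 5 1 0 0 0 0], max=5
Drop 3: S rot2 at col 2 lands with bottom-row=1; cleared 0 line(s) (total 0); column heights now [3 5 2 3 3 0 0], max=5
Drop 4: S rot3 at col 1 lands with bottom-row=4; cleared 0 line(s) (total 0); column heights now [3 7 6 3 3 0 0], max=7
Drop 5: S rot0 at col 0 lands with bottom-row=7; cleared 0 line(s) (total 0); column heights now [8 9 9 3 3 0 0], max=9

Answer: 8 9 9 3 3 0 0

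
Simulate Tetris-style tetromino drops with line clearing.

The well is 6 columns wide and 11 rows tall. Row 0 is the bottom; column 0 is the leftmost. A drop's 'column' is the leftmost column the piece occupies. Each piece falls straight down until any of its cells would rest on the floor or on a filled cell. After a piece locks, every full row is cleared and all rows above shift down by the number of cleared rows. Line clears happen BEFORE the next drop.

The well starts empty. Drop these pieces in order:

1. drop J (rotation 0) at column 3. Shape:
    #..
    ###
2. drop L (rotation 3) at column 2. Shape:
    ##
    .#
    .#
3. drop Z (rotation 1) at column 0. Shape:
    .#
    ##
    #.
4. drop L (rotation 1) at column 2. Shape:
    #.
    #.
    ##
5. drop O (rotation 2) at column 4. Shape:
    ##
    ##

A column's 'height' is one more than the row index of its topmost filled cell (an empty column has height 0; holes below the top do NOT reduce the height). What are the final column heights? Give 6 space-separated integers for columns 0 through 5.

Answer: 2 3 8 6 3 3

Derivation:
Drop 1: J rot0 at col 3 lands with bottom-row=0; cleared 0 line(s) (total 0); column heights now [0 0 0 2 1 1], max=2
Drop 2: L rot3 at col 2 lands with bottom-row=2; cleared 0 line(s) (total 0); column heights now [0 0 5 5 1 1], max=5
Drop 3: Z rot1 at col 0 lands with bottom-row=0; cleared 0 line(s) (total 0); column heights now [2 3 5 5 1 1], max=5
Drop 4: L rot1 at col 2 lands with bottom-row=5; cleared 0 line(s) (total 0); column heights now [2 3 8 6 1 1], max=8
Drop 5: O rot2 at col 4 lands with bottom-row=1; cleared 0 line(s) (total 0); column heights now [2 3 8 6 3 3], max=8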